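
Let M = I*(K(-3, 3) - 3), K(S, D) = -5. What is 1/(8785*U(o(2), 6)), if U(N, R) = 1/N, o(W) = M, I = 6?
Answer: -48/8785 ≈ -0.0054639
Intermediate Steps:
M = -48 (M = 6*(-5 - 3) = 6*(-8) = -48)
o(W) = -48
1/(8785*U(o(2), 6)) = 1/(8785/(-48)) = 1/(8785*(-1/48)) = 1/(-8785/48) = -48/8785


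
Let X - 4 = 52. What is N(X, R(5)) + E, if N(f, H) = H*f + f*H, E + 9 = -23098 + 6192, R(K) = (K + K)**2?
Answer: -5715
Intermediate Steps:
R(K) = 4*K**2 (R(K) = (2*K)**2 = 4*K**2)
X = 56 (X = 4 + 52 = 56)
E = -16915 (E = -9 + (-23098 + 6192) = -9 - 16906 = -16915)
N(f, H) = 2*H*f (N(f, H) = H*f + H*f = 2*H*f)
N(X, R(5)) + E = 2*(4*5**2)*56 - 16915 = 2*(4*25)*56 - 16915 = 2*100*56 - 16915 = 11200 - 16915 = -5715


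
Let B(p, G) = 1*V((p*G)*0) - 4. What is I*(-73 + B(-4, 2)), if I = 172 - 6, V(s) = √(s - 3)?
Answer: -12782 + 166*I*√3 ≈ -12782.0 + 287.52*I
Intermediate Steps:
V(s) = √(-3 + s)
B(p, G) = -4 + I*√3 (B(p, G) = 1*√(-3 + (p*G)*0) - 4 = 1*√(-3 + (G*p)*0) - 4 = 1*√(-3 + 0) - 4 = 1*√(-3) - 4 = 1*(I*√3) - 4 = I*√3 - 4 = -4 + I*√3)
I = 166
I*(-73 + B(-4, 2)) = 166*(-73 + (-4 + I*√3)) = 166*(-77 + I*√3) = -12782 + 166*I*√3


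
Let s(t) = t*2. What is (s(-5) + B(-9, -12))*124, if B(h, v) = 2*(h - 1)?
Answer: -3720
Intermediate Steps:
B(h, v) = -2 + 2*h (B(h, v) = 2*(-1 + h) = -2 + 2*h)
s(t) = 2*t
(s(-5) + B(-9, -12))*124 = (2*(-5) + (-2 + 2*(-9)))*124 = (-10 + (-2 - 18))*124 = (-10 - 20)*124 = -30*124 = -3720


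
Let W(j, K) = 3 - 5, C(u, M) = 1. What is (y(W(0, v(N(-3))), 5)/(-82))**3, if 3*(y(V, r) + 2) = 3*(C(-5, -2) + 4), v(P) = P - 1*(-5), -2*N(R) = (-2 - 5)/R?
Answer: -27/551368 ≈ -4.8969e-5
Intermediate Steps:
N(R) = 7/(2*R) (N(R) = -(-2 - 5)/(2*R) = -(-7)/(2*R) = 7/(2*R))
v(P) = 5 + P (v(P) = P + 5 = 5 + P)
W(j, K) = -2
y(V, r) = 3 (y(V, r) = -2 + (3*(1 + 4))/3 = -2 + (3*5)/3 = -2 + (1/3)*15 = -2 + 5 = 3)
(y(W(0, v(N(-3))), 5)/(-82))**3 = (3/(-82))**3 = (3*(-1/82))**3 = (-3/82)**3 = -27/551368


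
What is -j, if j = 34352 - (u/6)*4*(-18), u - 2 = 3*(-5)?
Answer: -34196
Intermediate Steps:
u = -13 (u = 2 + 3*(-5) = 2 - 15 = -13)
j = 34196 (j = 34352 - -13/6*4*(-18) = 34352 - -13*⅙*4*(-18) = 34352 - (-13/6*4)*(-18) = 34352 - (-26)*(-18)/3 = 34352 - 1*156 = 34352 - 156 = 34196)
-j = -1*34196 = -34196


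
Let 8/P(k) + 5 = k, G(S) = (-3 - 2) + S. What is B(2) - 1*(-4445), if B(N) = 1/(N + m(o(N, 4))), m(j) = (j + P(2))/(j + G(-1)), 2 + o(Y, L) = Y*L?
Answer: 4445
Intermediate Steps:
G(S) = -5 + S
P(k) = 8/(-5 + k)
o(Y, L) = -2 + L*Y (o(Y, L) = -2 + Y*L = -2 + L*Y)
m(j) = (-8/3 + j)/(-6 + j) (m(j) = (j + 8/(-5 + 2))/(j + (-5 - 1)) = (j + 8/(-3))/(j - 6) = (j + 8*(-1/3))/(-6 + j) = (j - 8/3)/(-6 + j) = (-8/3 + j)/(-6 + j))
B(N) = 1/(N + (-14/3 + 4*N)/(-8 + 4*N)) (B(N) = 1/(N + (-8/3 + (-2 + 4*N))/(-6 + (-2 + 4*N))) = 1/(N + (-14/3 + 4*N)/(-8 + 4*N)))
B(2) - 1*(-4445) = 6*(-2 + 2)/(-7 - 6*2 + 6*2**2) - 1*(-4445) = 6*0/(-7 - 12 + 6*4) + 4445 = 6*0/(-7 - 12 + 24) + 4445 = 6*0/5 + 4445 = 6*(1/5)*0 + 4445 = 0 + 4445 = 4445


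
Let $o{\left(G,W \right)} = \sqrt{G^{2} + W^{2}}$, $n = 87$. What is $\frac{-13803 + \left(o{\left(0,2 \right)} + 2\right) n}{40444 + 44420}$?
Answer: $- \frac{345}{2176} \approx -0.15855$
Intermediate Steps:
$\frac{-13803 + \left(o{\left(0,2 \right)} + 2\right) n}{40444 + 44420} = \frac{-13803 + \left(\sqrt{0^{2} + 2^{2}} + 2\right) 87}{40444 + 44420} = \frac{-13803 + \left(\sqrt{0 + 4} + 2\right) 87}{84864} = \left(-13803 + \left(\sqrt{4} + 2\right) 87\right) \frac{1}{84864} = \left(-13803 + \left(2 + 2\right) 87\right) \frac{1}{84864} = \left(-13803 + 4 \cdot 87\right) \frac{1}{84864} = \left(-13803 + 348\right) \frac{1}{84864} = \left(-13455\right) \frac{1}{84864} = - \frac{345}{2176}$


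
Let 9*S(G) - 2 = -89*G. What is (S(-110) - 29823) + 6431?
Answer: -22304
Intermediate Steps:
S(G) = 2/9 - 89*G/9 (S(G) = 2/9 + (-89*G)/9 = 2/9 - 89*G/9)
(S(-110) - 29823) + 6431 = ((2/9 - 89/9*(-110)) - 29823) + 6431 = ((2/9 + 9790/9) - 29823) + 6431 = (1088 - 29823) + 6431 = -28735 + 6431 = -22304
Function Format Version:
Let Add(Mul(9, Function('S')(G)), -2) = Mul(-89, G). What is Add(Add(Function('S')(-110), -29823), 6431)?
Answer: -22304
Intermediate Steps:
Function('S')(G) = Add(Rational(2, 9), Mul(Rational(-89, 9), G)) (Function('S')(G) = Add(Rational(2, 9), Mul(Rational(1, 9), Mul(-89, G))) = Add(Rational(2, 9), Mul(Rational(-89, 9), G)))
Add(Add(Function('S')(-110), -29823), 6431) = Add(Add(Add(Rational(2, 9), Mul(Rational(-89, 9), -110)), -29823), 6431) = Add(Add(Add(Rational(2, 9), Rational(9790, 9)), -29823), 6431) = Add(Add(1088, -29823), 6431) = Add(-28735, 6431) = -22304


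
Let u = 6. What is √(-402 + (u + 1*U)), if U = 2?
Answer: I*√394 ≈ 19.849*I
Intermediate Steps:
√(-402 + (u + 1*U)) = √(-402 + (6 + 1*2)) = √(-402 + (6 + 2)) = √(-402 + 8) = √(-394) = I*√394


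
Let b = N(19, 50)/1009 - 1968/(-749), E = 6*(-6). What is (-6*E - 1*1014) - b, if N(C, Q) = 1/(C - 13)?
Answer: -3630402929/4534446 ≈ -800.63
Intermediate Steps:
E = -36
N(C, Q) = 1/(-13 + C)
b = 11915021/4534446 (b = 1/((-13 + 19)*1009) - 1968/(-749) = (1/1009)/6 - 1968*(-1/749) = (1/6)*(1/1009) + 1968/749 = 1/6054 + 1968/749 = 11915021/4534446 ≈ 2.6277)
(-6*E - 1*1014) - b = (-6*(-36) - 1*1014) - 1*11915021/4534446 = (216 - 1014) - 11915021/4534446 = -798 - 11915021/4534446 = -3630402929/4534446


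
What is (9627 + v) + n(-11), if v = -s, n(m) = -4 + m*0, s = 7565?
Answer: 2058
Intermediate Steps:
n(m) = -4 (n(m) = -4 + 0 = -4)
v = -7565 (v = -1*7565 = -7565)
(9627 + v) + n(-11) = (9627 - 7565) - 4 = 2062 - 4 = 2058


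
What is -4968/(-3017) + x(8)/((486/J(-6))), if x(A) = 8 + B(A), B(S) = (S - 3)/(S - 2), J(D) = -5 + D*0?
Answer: 13687183/8797572 ≈ 1.5558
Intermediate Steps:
J(D) = -5 (J(D) = -5 + 0 = -5)
B(S) = (-3 + S)/(-2 + S)
x(A) = 8 + (-3 + A)/(-2 + A)
-4968/(-3017) + x(8)/((486/J(-6))) = -4968/(-3017) + ((-19 + 9*8)/(-2 + 8))/((486/(-5))) = -4968*(-1/3017) + ((-19 + 72)/6)/((486*(-⅕))) = 4968/3017 + ((⅙)*53)/(-486/5) = 4968/3017 + (53/6)*(-5/486) = 4968/3017 - 265/2916 = 13687183/8797572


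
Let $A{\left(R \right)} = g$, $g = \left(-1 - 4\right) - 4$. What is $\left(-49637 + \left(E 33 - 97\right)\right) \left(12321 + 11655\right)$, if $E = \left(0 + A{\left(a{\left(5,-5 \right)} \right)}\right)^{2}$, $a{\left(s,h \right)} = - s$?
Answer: $-1128334536$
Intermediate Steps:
$g = -9$ ($g = -5 - 4 = -9$)
$A{\left(R \right)} = -9$
$E = 81$ ($E = \left(0 - 9\right)^{2} = \left(-9\right)^{2} = 81$)
$\left(-49637 + \left(E 33 - 97\right)\right) \left(12321 + 11655\right) = \left(-49637 + \left(81 \cdot 33 - 97\right)\right) \left(12321 + 11655\right) = \left(-49637 + \left(2673 - 97\right)\right) 23976 = \left(-49637 + 2576\right) 23976 = \left(-47061\right) 23976 = -1128334536$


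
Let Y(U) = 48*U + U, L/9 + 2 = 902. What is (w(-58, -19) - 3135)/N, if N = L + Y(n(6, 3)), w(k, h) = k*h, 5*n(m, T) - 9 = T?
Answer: -95/384 ≈ -0.24740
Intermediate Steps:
n(m, T) = 9/5 + T/5
L = 8100 (L = -18 + 9*902 = -18 + 8118 = 8100)
w(k, h) = h*k
Y(U) = 49*U
N = 41088/5 (N = 8100 + 49*(9/5 + (⅕)*3) = 8100 + 49*(9/5 + ⅗) = 8100 + 49*(12/5) = 8100 + 588/5 = 41088/5 ≈ 8217.6)
(w(-58, -19) - 3135)/N = (-19*(-58) - 3135)/(41088/5) = (1102 - 3135)*(5/41088) = -2033*5/41088 = -95/384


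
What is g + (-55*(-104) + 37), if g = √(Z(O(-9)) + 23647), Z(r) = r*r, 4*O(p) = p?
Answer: 5757 + √378433/4 ≈ 5910.8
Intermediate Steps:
O(p) = p/4
Z(r) = r²
g = √378433/4 (g = √(((¼)*(-9))² + 23647) = √((-9/4)² + 23647) = √(81/16 + 23647) = √(378433/16) = √378433/4 ≈ 153.79)
g + (-55*(-104) + 37) = √378433/4 + (-55*(-104) + 37) = √378433/4 + (5720 + 37) = √378433/4 + 5757 = 5757 + √378433/4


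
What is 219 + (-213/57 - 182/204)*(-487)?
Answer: 4793299/1938 ≈ 2473.3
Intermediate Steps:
219 + (-213/57 - 182/204)*(-487) = 219 + (-213*1/57 - 182*1/204)*(-487) = 219 + (-71/19 - 91/102)*(-487) = 219 - 8971/1938*(-487) = 219 + 4368877/1938 = 4793299/1938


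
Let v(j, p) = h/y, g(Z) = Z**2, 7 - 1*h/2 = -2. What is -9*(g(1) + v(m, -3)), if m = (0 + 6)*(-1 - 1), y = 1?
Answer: -171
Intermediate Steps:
m = -12 (m = 6*(-2) = -12)
h = 18 (h = 14 - 2*(-2) = 14 + 4 = 18)
v(j, p) = 18 (v(j, p) = 18/1 = 18*1 = 18)
-9*(g(1) + v(m, -3)) = -9*(1**2 + 18) = -9*(1 + 18) = -9*19 = -171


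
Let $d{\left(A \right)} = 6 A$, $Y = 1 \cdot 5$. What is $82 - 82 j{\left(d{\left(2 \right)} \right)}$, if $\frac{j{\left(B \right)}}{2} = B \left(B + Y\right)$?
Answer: $-33374$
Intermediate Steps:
$Y = 5$
$j{\left(B \right)} = 2 B \left(5 + B\right)$ ($j{\left(B \right)} = 2 B \left(B + 5\right) = 2 B \left(5 + B\right)$)
$82 - 82 j{\left(d{\left(2 \right)} \right)} = 82 - 82 \cdot 2 \cdot 6 \cdot 2 \left(5 + 6 \cdot 2\right) = 82 - 82 \cdot 2 \cdot 12 \left(5 + 12\right) = 82 - 82 \cdot 2 \cdot 12 \cdot 17 = 82 - 33456 = -33374$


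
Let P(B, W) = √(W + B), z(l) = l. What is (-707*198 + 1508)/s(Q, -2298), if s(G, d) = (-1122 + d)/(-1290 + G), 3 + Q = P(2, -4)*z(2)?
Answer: -29842009/570 + 69239*I*√2/855 ≈ -52354.0 + 114.52*I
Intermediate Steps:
P(B, W) = √(B + W)
Q = -3 + 2*I*√2 (Q = -3 + √(2 - 4)*2 = -3 + √(-2)*2 = -3 + (I*√2)*2 = -3 + 2*I*√2 ≈ -3.0 + 2.8284*I)
s(G, d) = (-1122 + d)/(-1290 + G)
(-707*198 + 1508)/s(Q, -2298) = (-707*198 + 1508)/(((-1122 - 2298)/(-1290 + (-3 + 2*I*√2)))) = (-139986 + 1508)/((-3420/(-1293 + 2*I*√2))) = -(29842009/570 - 69239*I*√2/855) = -138478*(431/1140 - I*√2/1710) = -29842009/570 + 69239*I*√2/855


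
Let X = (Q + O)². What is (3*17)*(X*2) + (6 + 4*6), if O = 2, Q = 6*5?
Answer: 104478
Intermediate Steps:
Q = 30
X = 1024 (X = (30 + 2)² = 32² = 1024)
(3*17)*(X*2) + (6 + 4*6) = (3*17)*(1024*2) + (6 + 4*6) = 51*2048 + (6 + 24) = 104448 + 30 = 104478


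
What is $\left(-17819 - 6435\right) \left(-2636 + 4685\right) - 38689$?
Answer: $-49735135$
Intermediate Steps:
$\left(-17819 - 6435\right) \left(-2636 + 4685\right) - 38689 = \left(-24254\right) 2049 - 38689 = -49696446 - 38689 = -49735135$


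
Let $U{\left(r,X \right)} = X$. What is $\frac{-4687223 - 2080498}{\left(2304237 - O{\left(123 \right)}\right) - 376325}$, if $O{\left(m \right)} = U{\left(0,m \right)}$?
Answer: $- \frac{6767721}{1927789} \approx -3.5106$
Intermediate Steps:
$O{\left(m \right)} = m$
$\frac{-4687223 - 2080498}{\left(2304237 - O{\left(123 \right)}\right) - 376325} = \frac{-4687223 - 2080498}{\left(2304237 - 123\right) - 376325} = - \frac{6767721}{\left(2304237 - 123\right) - 376325} = - \frac{6767721}{2304114 - 376325} = - \frac{6767721}{1927789}$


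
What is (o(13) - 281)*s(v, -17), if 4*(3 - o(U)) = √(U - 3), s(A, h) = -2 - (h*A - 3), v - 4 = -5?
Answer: 4448 + 4*√10 ≈ 4460.6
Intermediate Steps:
v = -1 (v = 4 - 5 = -1)
s(A, h) = 1 - A*h (s(A, h) = -2 - (A*h - 3) = -2 - (-3 + A*h) = -2 + (3 - A*h) = 1 - A*h)
o(U) = 3 - √(-3 + U)/4 (o(U) = 3 - √(U - 3)/4 = 3 - √(-3 + U)/4)
(o(13) - 281)*s(v, -17) = ((3 - √(-3 + 13)/4) - 281)*(1 - 1*(-1)*(-17)) = ((3 - √10/4) - 281)*(1 - 17) = (-278 - √10/4)*(-16) = 4448 + 4*√10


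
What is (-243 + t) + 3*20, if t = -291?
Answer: -474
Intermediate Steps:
(-243 + t) + 3*20 = (-243 - 291) + 3*20 = -534 + 60 = -474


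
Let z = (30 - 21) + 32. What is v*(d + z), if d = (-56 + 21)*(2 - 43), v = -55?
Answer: -81180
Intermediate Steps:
z = 41 (z = 9 + 32 = 41)
d = 1435 (d = -35*(-41) = 1435)
v*(d + z) = -55*(1435 + 41) = -55*1476 = -81180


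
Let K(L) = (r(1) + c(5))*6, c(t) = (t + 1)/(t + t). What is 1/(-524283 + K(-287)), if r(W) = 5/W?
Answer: -5/2621247 ≈ -1.9075e-6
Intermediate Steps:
c(t) = (1 + t)/(2*t) (c(t) = (1 + t)/((2*t)) = (1 + t)*(1/(2*t)) = (1 + t)/(2*t))
K(L) = 168/5 (K(L) = (5/1 + (½)*(1 + 5)/5)*6 = (5*1 + (½)*(⅕)*6)*6 = (5 + ⅗)*6 = (28/5)*6 = 168/5)
1/(-524283 + K(-287)) = 1/(-524283 + 168/5) = 1/(-2621247/5) = -5/2621247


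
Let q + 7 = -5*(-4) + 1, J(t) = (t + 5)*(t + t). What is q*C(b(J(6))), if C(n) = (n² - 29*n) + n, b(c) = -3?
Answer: 1302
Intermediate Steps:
J(t) = 2*t*(5 + t) (J(t) = (5 + t)*(2*t) = 2*t*(5 + t))
C(n) = n² - 28*n
q = 14 (q = -7 + (-5*(-4) + 1) = -7 + (20 + 1) = -7 + 21 = 14)
q*C(b(J(6))) = 14*(-3*(-28 - 3)) = 14*(-3*(-31)) = 14*93 = 1302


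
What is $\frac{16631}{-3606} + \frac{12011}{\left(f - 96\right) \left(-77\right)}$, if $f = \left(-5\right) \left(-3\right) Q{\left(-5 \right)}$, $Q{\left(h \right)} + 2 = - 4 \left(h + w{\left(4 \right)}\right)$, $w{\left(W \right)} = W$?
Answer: $- \frac{1144641}{509047} \approx -2.2486$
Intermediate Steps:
$Q{\left(h \right)} = -18 - 4 h$ ($Q{\left(h \right)} = -2 - 4 \left(h + 4\right) = -2 - 4 \left(4 + h\right) = -2 - \left(16 + 4 h\right) = -18 - 4 h$)
$f = 30$ ($f = \left(-5\right) \left(-3\right) \left(-18 - -20\right) = 15 \left(-18 + 20\right) = 15 \cdot 2 = 30$)
$\frac{16631}{-3606} + \frac{12011}{\left(f - 96\right) \left(-77\right)} = \frac{16631}{-3606} + \frac{12011}{\left(30 - 96\right) \left(-77\right)} = 16631 \left(- \frac{1}{3606}\right) + \frac{12011}{\left(-66\right) \left(-77\right)} = - \frac{16631}{3606} + \frac{12011}{5082} = - \frac{1144641}{509047}$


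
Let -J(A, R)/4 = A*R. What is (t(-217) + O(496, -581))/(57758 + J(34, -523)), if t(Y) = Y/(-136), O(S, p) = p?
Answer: -78799/17528496 ≈ -0.0044955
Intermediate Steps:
t(Y) = -Y/136 (t(Y) = Y*(-1/136) = -Y/136)
J(A, R) = -4*A*R
(t(-217) + O(496, -581))/(57758 + J(34, -523)) = (-1/136*(-217) - 581)/(57758 - 4*34*(-523)) = (217/136 - 581)/(57758 + 71128) = -78799/136/128886 = -78799/136*1/128886 = -78799/17528496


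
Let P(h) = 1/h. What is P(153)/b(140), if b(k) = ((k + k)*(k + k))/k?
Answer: 1/85680 ≈ 1.1671e-5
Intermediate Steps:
b(k) = 4*k (b(k) = ((2*k)*(2*k))/k = (4*k**2)/k = 4*k)
P(153)/b(140) = 1/(153*((4*140))) = (1/153)/560 = (1/153)*(1/560) = 1/85680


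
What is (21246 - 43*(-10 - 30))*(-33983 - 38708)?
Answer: -1669421506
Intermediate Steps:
(21246 - 43*(-10 - 30))*(-33983 - 38708) = (21246 - 43*(-40))*(-72691) = (21246 + 1720)*(-72691) = 22966*(-72691) = -1669421506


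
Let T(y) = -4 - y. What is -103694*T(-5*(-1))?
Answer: 933246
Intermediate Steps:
-103694*T(-5*(-1)) = -103694*(-4 - (-5)*(-1)) = -103694*(-4 - 1*5) = -103694*(-4 - 5) = -103694*(-9) = 933246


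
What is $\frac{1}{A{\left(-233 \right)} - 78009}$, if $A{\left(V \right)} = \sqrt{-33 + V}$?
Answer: $- \frac{78009}{6085404347} - \frac{i \sqrt{266}}{6085404347} \approx -1.2819 \cdot 10^{-5} - 2.6801 \cdot 10^{-9} i$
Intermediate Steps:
$\frac{1}{A{\left(-233 \right)} - 78009} = \frac{1}{\sqrt{-33 - 233} - 78009} = \frac{1}{\sqrt{-266} - 78009} = \frac{1}{i \sqrt{266} - 78009} = \frac{1}{-78009 + i \sqrt{266}}$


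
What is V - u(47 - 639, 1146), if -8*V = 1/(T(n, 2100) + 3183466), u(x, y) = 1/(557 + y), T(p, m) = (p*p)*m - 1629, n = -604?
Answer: -6154365199/10480881033688 ≈ -0.00058720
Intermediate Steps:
T(p, m) = -1629 + m*p² (T(p, m) = p²*m - 1629 = m*p² - 1629 = -1629 + m*p²)
V = -1/6154363496 (V = -1/(8*((-1629 + 2100*(-604)²) + 3183466)) = -1/(8*((-1629 + 2100*364816) + 3183466)) = -1/(8*((-1629 + 766113600) + 3183466)) = -1/(8*(766111971 + 3183466)) = -⅛/769295437 = -⅛*1/769295437 = -1/6154363496 ≈ -1.6249e-10)
V - u(47 - 639, 1146) = -1/6154363496 - 1/(557 + 1146) = -1/6154363496 - 1/1703 = -6154365199/10480881033688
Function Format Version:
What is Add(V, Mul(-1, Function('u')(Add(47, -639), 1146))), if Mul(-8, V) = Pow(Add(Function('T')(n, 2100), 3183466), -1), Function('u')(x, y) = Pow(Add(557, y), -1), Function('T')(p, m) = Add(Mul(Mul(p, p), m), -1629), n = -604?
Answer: Rational(-6154365199, 10480881033688) ≈ -0.00058720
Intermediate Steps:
Function('T')(p, m) = Add(-1629, Mul(m, Pow(p, 2))) (Function('T')(p, m) = Add(Mul(Pow(p, 2), m), -1629) = Add(Mul(m, Pow(p, 2)), -1629) = Add(-1629, Mul(m, Pow(p, 2))))
V = Rational(-1, 6154363496) (V = Mul(Rational(-1, 8), Pow(Add(Add(-1629, Mul(2100, Pow(-604, 2))), 3183466), -1)) = Mul(Rational(-1, 8), Pow(Add(Add(-1629, Mul(2100, 364816)), 3183466), -1)) = Mul(Rational(-1, 8), Pow(Add(Add(-1629, 766113600), 3183466), -1)) = Mul(Rational(-1, 8), Pow(Add(766111971, 3183466), -1)) = Mul(Rational(-1, 8), Pow(769295437, -1)) = Mul(Rational(-1, 8), Rational(1, 769295437)) = Rational(-1, 6154363496) ≈ -1.6249e-10)
Add(V, Mul(-1, Function('u')(Add(47, -639), 1146))) = Add(Rational(-1, 6154363496), Mul(-1, Pow(Add(557, 1146), -1))) = Add(Rational(-1, 6154363496), Mul(-1, Pow(1703, -1))) = Add(Rational(-1, 6154363496), Mul(-1, Rational(1, 1703))) = Add(Rational(-1, 6154363496), Rational(-1, 1703)) = Rational(-6154365199, 10480881033688)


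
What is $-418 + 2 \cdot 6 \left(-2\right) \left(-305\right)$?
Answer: $6902$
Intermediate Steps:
$-418 + 2 \cdot 6 \left(-2\right) \left(-305\right) = -418 + 2 \left(-12\right) \left(-305\right) = -418 - -7320 = -418 + 7320 = 6902$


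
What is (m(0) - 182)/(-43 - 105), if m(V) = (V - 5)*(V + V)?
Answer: 91/74 ≈ 1.2297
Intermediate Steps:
m(V) = 2*V*(-5 + V) (m(V) = (-5 + V)*(2*V) = 2*V*(-5 + V))
(m(0) - 182)/(-43 - 105) = (2*0*(-5 + 0) - 182)/(-43 - 105) = (2*0*(-5) - 182)/(-148) = (0 - 182)*(-1/148) = -182*(-1/148) = 91/74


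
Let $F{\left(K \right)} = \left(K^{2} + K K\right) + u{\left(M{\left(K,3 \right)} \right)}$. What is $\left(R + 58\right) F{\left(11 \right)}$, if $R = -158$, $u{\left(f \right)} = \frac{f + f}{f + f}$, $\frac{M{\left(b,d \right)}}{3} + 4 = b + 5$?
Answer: $-24300$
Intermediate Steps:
$M{\left(b,d \right)} = 3 + 3 b$ ($M{\left(b,d \right)} = -12 + 3 \left(b + 5\right) = -12 + 3 \left(5 + b\right) = -12 + \left(15 + 3 b\right) = 3 + 3 b$)
$u{\left(f \right)} = 1$ ($u{\left(f \right)} = \frac{2 f}{2 f} = 2 f \frac{1}{2 f} = 1$)
$F{\left(K \right)} = 1 + 2 K^{2}$ ($F{\left(K \right)} = \left(K^{2} + K K\right) + 1 = \left(K^{2} + K^{2}\right) + 1 = 2 K^{2} + 1 = 1 + 2 K^{2}$)
$\left(R + 58\right) F{\left(11 \right)} = \left(-158 + 58\right) \left(1 + 2 \cdot 11^{2}\right) = - 100 \left(1 + 2 \cdot 121\right) = - 100 \left(1 + 242\right) = \left(-100\right) 243 = -24300$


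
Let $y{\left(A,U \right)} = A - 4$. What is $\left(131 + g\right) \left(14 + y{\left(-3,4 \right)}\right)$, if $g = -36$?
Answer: $665$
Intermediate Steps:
$y{\left(A,U \right)} = -4 + A$
$\left(131 + g\right) \left(14 + y{\left(-3,4 \right)}\right) = \left(131 - 36\right) \left(14 - 7\right) = 95 \left(14 - 7\right) = 95 \cdot 7 = 665$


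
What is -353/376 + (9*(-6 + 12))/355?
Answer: -105011/133480 ≈ -0.78672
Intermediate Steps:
-353/376 + (9*(-6 + 12))/355 = -353*1/376 + (9*6)*(1/355) = -353/376 + 54*(1/355) = -353/376 + 54/355 = -105011/133480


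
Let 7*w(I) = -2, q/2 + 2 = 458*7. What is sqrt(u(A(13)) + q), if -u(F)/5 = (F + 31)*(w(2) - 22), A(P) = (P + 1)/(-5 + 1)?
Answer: sqrt(464142)/7 ≈ 97.326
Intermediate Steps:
q = 6408 (q = -4 + 2*(458*7) = -4 + 2*3206 = -4 + 6412 = 6408)
w(I) = -2/7 (w(I) = (1/7)*(-2) = -2/7)
A(P) = -1/4 - P/4 (A(P) = (1 + P)/(-4) = (1 + P)*(-1/4) = -1/4 - P/4)
u(F) = 24180/7 + 780*F/7 (u(F) = -5*(F + 31)*(-2/7 - 22) = -5*(31 + F)*(-156)/7 = -5*(-4836/7 - 156*F/7) = 24180/7 + 780*F/7)
sqrt(u(A(13)) + q) = sqrt((24180/7 + 780*(-1/4 - 1/4*13)/7) + 6408) = sqrt((24180/7 + 780*(-1/4 - 13/4)/7) + 6408) = sqrt((24180/7 + (780/7)*(-7/2)) + 6408) = sqrt((24180/7 - 390) + 6408) = sqrt(21450/7 + 6408) = sqrt(66306/7) = sqrt(464142)/7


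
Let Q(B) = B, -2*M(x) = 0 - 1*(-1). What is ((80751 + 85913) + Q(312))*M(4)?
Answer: -83488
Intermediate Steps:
M(x) = -½ (M(x) = -(0 - 1*(-1))/2 = -(0 + 1)/2 = -½*1 = -½)
((80751 + 85913) + Q(312))*M(4) = ((80751 + 85913) + 312)*(-½) = (166664 + 312)*(-½) = 166976*(-½) = -83488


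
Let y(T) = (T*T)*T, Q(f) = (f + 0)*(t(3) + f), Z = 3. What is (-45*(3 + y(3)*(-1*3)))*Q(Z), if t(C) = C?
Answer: 63180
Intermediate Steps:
Q(f) = f*(3 + f) (Q(f) = (f + 0)*(3 + f) = f*(3 + f))
y(T) = T³ (y(T) = T²*T = T³)
(-45*(3 + y(3)*(-1*3)))*Q(Z) = (-45*(3 + 3³*(-1*3)))*(3*(3 + 3)) = (-45*(3 + 27*(-3)))*(3*6) = -45*(3 - 81)*18 = -45*(-78)*18 = 3510*18 = 63180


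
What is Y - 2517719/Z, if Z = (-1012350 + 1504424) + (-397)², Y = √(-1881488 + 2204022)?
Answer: -2517719/649683 + √322534 ≈ 564.05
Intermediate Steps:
Y = √322534 ≈ 567.92
Z = 649683 (Z = 492074 + 157609 = 649683)
Y - 2517719/Z = √322534 - 2517719/649683 = -2517719/649683 + √322534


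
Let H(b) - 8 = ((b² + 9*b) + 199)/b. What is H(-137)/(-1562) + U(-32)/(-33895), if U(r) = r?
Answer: 570826713/7253326630 ≈ 0.078699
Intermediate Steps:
H(b) = 8 + (199 + b² + 9*b)/b (H(b) = 8 + ((b² + 9*b) + 199)/b = 8 + (199 + b² + 9*b)/b)
H(-137)/(-1562) + U(-32)/(-33895) = (17 - 137 + 199/(-137))/(-1562) - 32/(-33895) = (17 - 137 + 199*(-1/137))*(-1/1562) - 32*(-1/33895) = (17 - 137 - 199/137)*(-1/1562) + 32/33895 = -16639/137*(-1/1562) + 32/33895 = 16639/213994 + 32/33895 = 570826713/7253326630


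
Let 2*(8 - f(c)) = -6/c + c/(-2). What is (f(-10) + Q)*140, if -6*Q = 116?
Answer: -5936/3 ≈ -1978.7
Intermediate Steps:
Q = -58/3 (Q = -1/6*116 = -58/3 ≈ -19.333)
f(c) = 8 + 3/c + c/4 (f(c) = 8 - (-6/c + c/(-2))/2 = 8 - (-6/c + c*(-1/2))/2 = 8 - (-6/c - c/2)/2 = 8 + (3/c + c/4) = 8 + 3/c + c/4)
(f(-10) + Q)*140 = ((8 + 3/(-10) + (1/4)*(-10)) - 58/3)*140 = ((8 + 3*(-1/10) - 5/2) - 58/3)*140 = ((8 - 3/10 - 5/2) - 58/3)*140 = (26/5 - 58/3)*140 = -212/15*140 = -5936/3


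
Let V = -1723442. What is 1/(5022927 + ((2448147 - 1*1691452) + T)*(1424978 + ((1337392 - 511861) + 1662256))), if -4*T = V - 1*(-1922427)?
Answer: 4/11064517394883 ≈ 3.6152e-13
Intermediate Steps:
T = -198985/4 (T = -(-1723442 - 1*(-1922427))/4 = -(-1723442 + 1922427)/4 = -¼*198985 = -198985/4 ≈ -49746.)
1/(5022927 + ((2448147 - 1*1691452) + T)*(1424978 + ((1337392 - 511861) + 1662256))) = 1/(5022927 + ((2448147 - 1*1691452) - 198985/4)*(1424978 + ((1337392 - 511861) + 1662256))) = 1/(5022927 + ((2448147 - 1691452) - 198985/4)*(1424978 + (825531 + 1662256))) = 1/(5022927 + (756695 - 198985/4)*(1424978 + 2487787)) = 1/(5022927 + (2827795/4)*3912765) = 1/(5022927 + 11064497303175/4) = 1/(11064517394883/4) = 4/11064517394883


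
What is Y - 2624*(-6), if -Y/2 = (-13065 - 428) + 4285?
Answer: 34160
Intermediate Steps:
Y = 18416 (Y = -2*((-13065 - 428) + 4285) = -2*(-13493 + 4285) = -2*(-9208) = 18416)
Y - 2624*(-6) = 18416 - 2624*(-6) = 18416 - 1*(-15744) = 18416 + 15744 = 34160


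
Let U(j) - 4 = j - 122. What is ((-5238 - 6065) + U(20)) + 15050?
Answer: 3649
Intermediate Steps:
U(j) = -118 + j (U(j) = 4 + (j - 122) = 4 + (-122 + j) = -118 + j)
((-5238 - 6065) + U(20)) + 15050 = ((-5238 - 6065) + (-118 + 20)) + 15050 = (-11303 - 98) + 15050 = -11401 + 15050 = 3649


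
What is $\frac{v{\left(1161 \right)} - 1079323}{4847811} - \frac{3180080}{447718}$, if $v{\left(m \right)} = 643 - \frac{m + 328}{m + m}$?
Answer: $- \frac{18459170362842371}{2519895056790978} \approx -7.3254$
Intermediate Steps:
$v{\left(m \right)} = 643 - \frac{328 + m}{2 m}$
$\frac{v{\left(1161 \right)} - 1079323}{4847811} - \frac{3180080}{447718} = \frac{\left(\frac{1285}{2} - \frac{164}{1161}\right) - 1079323}{4847811} - \frac{3180080}{447718} = \left(\left(\frac{1285}{2} - \frac{164}{1161}\right) - 1079323\right) \frac{1}{4847811} - \frac{1590040}{223859} = \left(\frac{1491557}{2322} - 1079323\right) \frac{1}{4847811} - \frac{1590040}{223859} = \left(- \frac{2504696449}{2322}\right) \frac{1}{4847811} - \frac{1590040}{223859} = - \frac{2504696449}{11256617142} - \frac{1590040}{223859} = - \frac{18459170362842371}{2519895056790978}$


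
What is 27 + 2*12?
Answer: 51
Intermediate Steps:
27 + 2*12 = 27 + 24 = 51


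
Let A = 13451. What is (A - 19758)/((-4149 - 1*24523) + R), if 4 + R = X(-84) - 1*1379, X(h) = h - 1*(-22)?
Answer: 6307/30117 ≈ 0.20942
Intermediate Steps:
X(h) = 22 + h (X(h) = h + 22 = 22 + h)
R = -1445 (R = -4 + ((22 - 84) - 1*1379) = -4 + (-62 - 1379) = -4 - 1441 = -1445)
(A - 19758)/((-4149 - 1*24523) + R) = (13451 - 19758)/((-4149 - 1*24523) - 1445) = -6307/((-4149 - 24523) - 1445) = -6307/(-28672 - 1445) = -6307/(-30117) = -6307*(-1/30117) = 6307/30117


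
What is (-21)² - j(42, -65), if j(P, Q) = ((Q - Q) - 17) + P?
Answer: 416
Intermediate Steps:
j(P, Q) = -17 + P (j(P, Q) = (0 - 17) + P = -17 + P)
(-21)² - j(42, -65) = (-21)² - (-17 + 42) = 441 - 1*25 = 441 - 25 = 416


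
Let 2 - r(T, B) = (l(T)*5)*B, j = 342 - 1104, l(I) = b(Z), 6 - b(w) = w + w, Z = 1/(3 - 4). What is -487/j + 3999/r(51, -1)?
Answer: 255641/2667 ≈ 95.853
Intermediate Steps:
Z = -1 (Z = 1/(-1) = -1)
b(w) = 6 - 2*w (b(w) = 6 - (w + w) = 6 - 2*w)
l(I) = 8 (l(I) = 6 - 2*(-1) = 6 + 2 = 8)
j = -762
r(T, B) = 2 - 40*B (r(T, B) = 2 - 8*5*B = 2 - 40*B)
-487/j + 3999/r(51, -1) = -487/(-762) + 3999/(2 - 40*(-1)) = -487*(-1/762) + 3999/(2 + 40) = 487/762 + 3999/42 = 487/762 + 3999*(1/42) = 487/762 + 1333/14 = 255641/2667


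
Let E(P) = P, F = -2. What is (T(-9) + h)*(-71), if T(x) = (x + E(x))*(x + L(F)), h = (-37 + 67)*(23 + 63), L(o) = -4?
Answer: -199794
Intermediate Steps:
h = 2580 (h = 30*86 = 2580)
T(x) = 2*x*(-4 + x) (T(x) = (x + x)*(x - 4) = (2*x)*(-4 + x) = 2*x*(-4 + x))
(T(-9) + h)*(-71) = (2*(-9)*(-4 - 9) + 2580)*(-71) = (2*(-9)*(-13) + 2580)*(-71) = (234 + 2580)*(-71) = 2814*(-71) = -199794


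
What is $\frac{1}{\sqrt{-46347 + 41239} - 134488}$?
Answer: $- \frac{33622}{4521756813} - \frac{i \sqrt{1277}}{9043513626} \approx -7.4356 \cdot 10^{-6} - 3.9515 \cdot 10^{-9} i$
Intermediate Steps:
$\frac{1}{\sqrt{-46347 + 41239} - 134488} = \frac{1}{\sqrt{-5108} - 134488} = \frac{1}{2 i \sqrt{1277} - 134488} = \frac{1}{-134488 + 2 i \sqrt{1277}}$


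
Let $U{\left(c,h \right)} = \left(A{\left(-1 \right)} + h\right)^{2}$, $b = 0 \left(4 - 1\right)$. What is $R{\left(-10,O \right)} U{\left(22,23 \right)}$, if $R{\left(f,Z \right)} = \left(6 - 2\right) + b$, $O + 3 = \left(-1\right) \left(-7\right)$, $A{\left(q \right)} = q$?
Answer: $1936$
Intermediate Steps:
$b = 0$ ($b = 0 \cdot 3 = 0$)
$O = 4$ ($O = -3 - -7 = -3 + 7 = 4$)
$U{\left(c,h \right)} = \left(-1 + h\right)^{2}$
$R{\left(f,Z \right)} = 4$ ($R{\left(f,Z \right)} = \left(6 - 2\right) + 0 = 4 + 0 = 4$)
$R{\left(-10,O \right)} U{\left(22,23 \right)} = 4 \left(-1 + 23\right)^{2} = 4 \cdot 22^{2} = 4 \cdot 484 = 1936$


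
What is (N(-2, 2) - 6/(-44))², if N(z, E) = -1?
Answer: 361/484 ≈ 0.74587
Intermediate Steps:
(N(-2, 2) - 6/(-44))² = (-1 - 6/(-44))² = (-1 - 6*(-1/44))² = (-1 + 3/22)² = (-19/22)² = 361/484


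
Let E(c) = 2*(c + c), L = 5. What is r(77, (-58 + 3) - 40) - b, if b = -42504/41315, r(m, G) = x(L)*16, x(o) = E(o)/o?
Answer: 2686664/41315 ≈ 65.029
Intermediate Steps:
E(c) = 4*c (E(c) = 2*(2*c) = 4*c)
x(o) = 4 (x(o) = (4*o)/o = 4)
r(m, G) = 64 (r(m, G) = 4*16 = 64)
b = -42504/41315 (b = -42504*1/41315 = -42504/41315 ≈ -1.0288)
r(77, (-58 + 3) - 40) - b = 64 - 1*(-42504/41315) = 64 + 42504/41315 = 2686664/41315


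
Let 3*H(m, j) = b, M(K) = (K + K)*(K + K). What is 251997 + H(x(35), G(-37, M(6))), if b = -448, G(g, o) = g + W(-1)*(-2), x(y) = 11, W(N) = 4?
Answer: 755543/3 ≈ 2.5185e+5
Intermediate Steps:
M(K) = 4*K² (M(K) = (2*K)*(2*K) = 4*K²)
G(g, o) = -8 + g (G(g, o) = g + 4*(-2) = g - 8 = -8 + g)
H(m, j) = -448/3 (H(m, j) = (⅓)*(-448) = -448/3)
251997 + H(x(35), G(-37, M(6))) = 251997 - 448/3 = 755543/3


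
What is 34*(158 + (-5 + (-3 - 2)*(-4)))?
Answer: 5882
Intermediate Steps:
34*(158 + (-5 + (-3 - 2)*(-4))) = 34*(158 + (-5 - 5*(-4))) = 34*(158 + (-5 + 20)) = 34*(158 + 15) = 34*173 = 5882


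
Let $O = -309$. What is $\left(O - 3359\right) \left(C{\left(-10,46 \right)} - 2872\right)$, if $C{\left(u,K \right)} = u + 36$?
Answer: $10439128$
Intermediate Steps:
$C{\left(u,K \right)} = 36 + u$
$\left(O - 3359\right) \left(C{\left(-10,46 \right)} - 2872\right) = \left(-309 - 3359\right) \left(\left(36 - 10\right) - 2872\right) = - 3668 \left(26 - 2872\right) = \left(-3668\right) \left(-2846\right) = 10439128$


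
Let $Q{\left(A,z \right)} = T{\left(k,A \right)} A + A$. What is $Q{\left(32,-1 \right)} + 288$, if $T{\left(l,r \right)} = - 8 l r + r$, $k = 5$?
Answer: $-39616$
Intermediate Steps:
$T{\left(l,r \right)} = r - 8 l r$ ($T{\left(l,r \right)} = - 8 l r + r = r - 8 l r$)
$Q{\left(A,z \right)} = A - 39 A^{2}$ ($Q{\left(A,z \right)} = A \left(1 - 40\right) A + A = A \left(-39\right) A + A = - 39 A A + A = - 39 A^{2} + A = A - 39 A^{2}$)
$Q{\left(32,-1 \right)} + 288 = 32 \left(1 - 1248\right) + 288 = 32 \left(-1247\right) + 288 = -39904 + 288 = -39616$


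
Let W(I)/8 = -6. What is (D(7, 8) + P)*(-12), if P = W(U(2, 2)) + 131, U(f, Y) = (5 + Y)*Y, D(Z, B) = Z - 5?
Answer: -1020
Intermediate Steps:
D(Z, B) = -5 + Z
U(f, Y) = Y*(5 + Y)
W(I) = -48 (W(I) = 8*(-6) = -48)
P = 83 (P = -48 + 131 = 83)
(D(7, 8) + P)*(-12) = ((-5 + 7) + 83)*(-12) = (2 + 83)*(-12) = 85*(-12) = -1020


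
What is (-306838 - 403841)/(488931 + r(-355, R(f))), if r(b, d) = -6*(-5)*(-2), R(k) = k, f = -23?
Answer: -236893/162957 ≈ -1.4537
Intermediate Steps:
r(b, d) = -60 (r(b, d) = 30*(-2) = -60)
(-306838 - 403841)/(488931 + r(-355, R(f))) = (-306838 - 403841)/(488931 - 60) = -710679/488871 = -710679*1/488871 = -236893/162957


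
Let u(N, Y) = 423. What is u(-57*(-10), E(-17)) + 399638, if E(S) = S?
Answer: 400061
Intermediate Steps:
u(-57*(-10), E(-17)) + 399638 = 423 + 399638 = 400061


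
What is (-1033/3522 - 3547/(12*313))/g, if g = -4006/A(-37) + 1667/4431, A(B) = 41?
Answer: 165244732079/12995101814836 ≈ 0.012716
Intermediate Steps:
g = -17682239/181671 (g = -4006/41 + 1667/4431 = -17682239/181671 ≈ -97.331)
(-1033/3522 - 3547/(12*313))/g = (-1033/3522 - 3547/(12*313))/(-17682239/181671) = (-1033*1/3522 - 3547/3756)*(-181671/17682239) = (-1033/3522 - 3547*1/3756)*(-181671/17682239) = (-1033/3522 - 3547/3756)*(-181671/17682239) = -2728747/2204772*(-181671/17682239) = 165244732079/12995101814836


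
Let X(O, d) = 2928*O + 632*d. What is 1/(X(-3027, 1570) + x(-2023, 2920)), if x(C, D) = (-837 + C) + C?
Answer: -1/7875699 ≈ -1.2697e-7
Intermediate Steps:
X(O, d) = 632*d + 2928*O
x(C, D) = -837 + 2*C
1/(X(-3027, 1570) + x(-2023, 2920)) = 1/((632*1570 + 2928*(-3027)) + (-837 + 2*(-2023))) = 1/((992240 - 8863056) + (-837 - 4046)) = 1/(-7870816 - 4883) = 1/(-7875699) = -1/7875699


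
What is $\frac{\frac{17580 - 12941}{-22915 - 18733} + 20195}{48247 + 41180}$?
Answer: $\frac{280358907}{1241485232} \approx 0.22583$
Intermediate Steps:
$\frac{\frac{17580 - 12941}{-22915 - 18733} + 20195}{48247 + 41180} = \frac{\frac{4639}{-41648} + 20195}{89427} = \left(4639 \left(- \frac{1}{41648}\right) + 20195\right) \frac{1}{89427} = \left(- \frac{4639}{41648} + 20195\right) \frac{1}{89427} = \frac{841076721}{41648} \cdot \frac{1}{89427} = \frac{280358907}{1241485232}$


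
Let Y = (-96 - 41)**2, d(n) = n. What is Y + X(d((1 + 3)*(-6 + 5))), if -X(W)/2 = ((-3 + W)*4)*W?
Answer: 18545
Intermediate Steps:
X(W) = -2*W*(-12 + 4*W) (X(W) = -2*(-3 + W)*4*W = -2*(-12 + 4*W)*W = -2*W*(-12 + 4*W))
Y = 18769 (Y = (-137)**2 = 18769)
Y + X(d((1 + 3)*(-6 + 5))) = 18769 + 8*((1 + 3)*(-6 + 5))*(3 - (1 + 3)*(-6 + 5)) = 18769 + 8*(4*(-1))*(3 - 4*(-1)) = 18769 + 8*(-4)*(3 - 1*(-4)) = 18769 + 8*(-4)*(3 + 4) = 18769 + 8*(-4)*7 = 18769 - 224 = 18545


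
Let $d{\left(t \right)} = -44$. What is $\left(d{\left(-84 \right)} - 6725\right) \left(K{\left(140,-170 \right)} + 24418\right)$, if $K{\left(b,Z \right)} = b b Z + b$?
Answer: $22388074898$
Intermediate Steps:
$K{\left(b,Z \right)} = b + Z b^{2}$ ($K{\left(b,Z \right)} = b^{2} Z + b = Z b^{2} + b = b + Z b^{2}$)
$\left(d{\left(-84 \right)} - 6725\right) \left(K{\left(140,-170 \right)} + 24418\right) = \left(-44 - 6725\right) \left(140 \left(1 - 23800\right) + 24418\right) = - 6769 \left(140 \left(1 - 23800\right) + 24418\right) = - 6769 \left(140 \left(-23799\right) + 24418\right) = - 6769 \left(-3331860 + 24418\right) = \left(-6769\right) \left(-3307442\right) = 22388074898$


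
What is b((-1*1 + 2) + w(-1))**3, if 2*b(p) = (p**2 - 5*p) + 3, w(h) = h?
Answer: 27/8 ≈ 3.3750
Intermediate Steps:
b(p) = 3/2 + p**2/2 - 5*p/2 (b(p) = ((p**2 - 5*p) + 3)/2 = (3 + p**2 - 5*p)/2 = 3/2 + p**2/2 - 5*p/2)
b((-1*1 + 2) + w(-1))**3 = (3/2 + ((-1*1 + 2) - 1)**2/2 - 5*((-1*1 + 2) - 1)/2)**3 = (3/2 + ((-1 + 2) - 1)**2/2 - 5*((-1 + 2) - 1)/2)**3 = (3/2 + (1 - 1)**2/2 - 5*(1 - 1)/2)**3 = (3/2 + (1/2)*0**2 - 5/2*0)**3 = (3/2 + (1/2)*0 + 0)**3 = (3/2 + 0 + 0)**3 = (3/2)**3 = 27/8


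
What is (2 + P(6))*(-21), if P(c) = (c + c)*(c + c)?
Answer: -3066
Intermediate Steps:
P(c) = 4*c² (P(c) = (2*c)*(2*c) = 4*c²)
(2 + P(6))*(-21) = (2 + 4*6²)*(-21) = (2 + 4*36)*(-21) = (2 + 144)*(-21) = 146*(-21) = -3066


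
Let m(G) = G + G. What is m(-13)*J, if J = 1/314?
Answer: -13/157 ≈ -0.082803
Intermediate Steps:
J = 1/314 ≈ 0.0031847
m(G) = 2*G
m(-13)*J = (2*(-13))*(1/314) = -26*1/314 = -13/157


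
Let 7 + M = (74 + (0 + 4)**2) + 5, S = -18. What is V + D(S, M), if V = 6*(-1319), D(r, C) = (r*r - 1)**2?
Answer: 96415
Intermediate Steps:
M = 88 (M = -7 + ((74 + (0 + 4)**2) + 5) = -7 + ((74 + 4**2) + 5) = -7 + ((74 + 16) + 5) = -7 + (90 + 5) = -7 + 95 = 88)
D(r, C) = (-1 + r**2)**2 (D(r, C) = (r**2 - 1)**2 = (-1 + r**2)**2)
V = -7914
V + D(S, M) = -7914 + (-1 + (-18)**2)**2 = -7914 + (-1 + 324)**2 = -7914 + 323**2 = -7914 + 104329 = 96415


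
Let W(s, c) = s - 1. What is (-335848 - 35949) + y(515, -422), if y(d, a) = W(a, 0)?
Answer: -372220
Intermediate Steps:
W(s, c) = -1 + s
y(d, a) = -1 + a
(-335848 - 35949) + y(515, -422) = (-335848 - 35949) + (-1 - 422) = -371797 - 423 = -372220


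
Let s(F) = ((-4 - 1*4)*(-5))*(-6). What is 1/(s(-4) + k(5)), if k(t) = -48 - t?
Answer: -1/293 ≈ -0.0034130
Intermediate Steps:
s(F) = -240 (s(F) = ((-4 - 4)*(-5))*(-6) = -8*(-5)*(-6) = 40*(-6) = -240)
1/(s(-4) + k(5)) = 1/(-240 + (-48 - 1*5)) = 1/(-240 + (-48 - 5)) = 1/(-240 - 53) = 1/(-293) = -1/293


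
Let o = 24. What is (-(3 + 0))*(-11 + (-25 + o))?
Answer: 36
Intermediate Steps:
(-(3 + 0))*(-11 + (-25 + o)) = (-(3 + 0))*(-11 + (-25 + 24)) = (-1*3)*(-11 - 1) = -3*(-12) = 36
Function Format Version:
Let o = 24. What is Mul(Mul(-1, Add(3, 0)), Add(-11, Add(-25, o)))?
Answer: 36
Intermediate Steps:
Mul(Mul(-1, Add(3, 0)), Add(-11, Add(-25, o))) = Mul(Mul(-1, Add(3, 0)), Add(-11, Add(-25, 24))) = Mul(Mul(-1, 3), Add(-11, -1)) = Mul(-3, -12) = 36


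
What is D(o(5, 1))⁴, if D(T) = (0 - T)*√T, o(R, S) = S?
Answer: 1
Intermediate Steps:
D(T) = -T^(3/2) (D(T) = (-T)*√T = -T^(3/2))
D(o(5, 1))⁴ = (-1^(3/2))⁴ = (-1*1)⁴ = (-1)⁴ = 1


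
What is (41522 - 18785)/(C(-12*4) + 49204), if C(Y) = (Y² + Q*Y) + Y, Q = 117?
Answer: 22737/45844 ≈ 0.49596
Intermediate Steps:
C(Y) = Y² + 118*Y (C(Y) = (Y² + 117*Y) + Y = Y² + 118*Y)
(41522 - 18785)/(C(-12*4) + 49204) = (41522 - 18785)/((-12*4)*(118 - 12*4) + 49204) = 22737/(-48*(118 - 48) + 49204) = 22737/(-48*70 + 49204) = 22737/(-3360 + 49204) = 22737/45844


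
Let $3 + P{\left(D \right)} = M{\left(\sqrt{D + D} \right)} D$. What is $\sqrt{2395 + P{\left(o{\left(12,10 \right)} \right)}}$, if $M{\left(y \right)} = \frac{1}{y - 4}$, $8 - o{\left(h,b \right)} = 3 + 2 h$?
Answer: $\sqrt{\frac{9587 - 2392 i \sqrt{38}}{4 - i \sqrt{38}}} \approx 48.922 + 0.0222 i$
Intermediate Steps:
$o{\left(h,b \right)} = 5 - 2 h$ ($o{\left(h,b \right)} = 8 - \left(3 + 2 h\right) = 5 - 2 h$)
$M{\left(y \right)} = \frac{1}{-4 + y}$
$P{\left(D \right)} = -3 + \frac{D}{-4 + \sqrt{2} \sqrt{D}}$ ($P{\left(D \right)} = -3 + \frac{D}{-4 + \sqrt{D + D}} = -3 + \frac{D}{-4 + \sqrt{2 D}} = -3 + \frac{D}{-4 + \sqrt{2} \sqrt{D}}$)
$\sqrt{2395 + P{\left(o{\left(12,10 \right)} \right)}} = \sqrt{2395 - \left(3 - \frac{5 - 24}{-4 + \sqrt{2} \sqrt{5 - 24}}\right)} = \sqrt{2395 - \left(3 + \frac{19}{-4 + \sqrt{2} \sqrt{-19}}\right)} = \sqrt{2395 - \left(3 + \frac{19}{-4 + \sqrt{2} i \sqrt{19}}\right)} = \sqrt{2395 - \left(3 + \frac{19}{-4 + i \sqrt{38}}\right)} = \sqrt{2392 - \frac{19}{-4 + i \sqrt{38}}}$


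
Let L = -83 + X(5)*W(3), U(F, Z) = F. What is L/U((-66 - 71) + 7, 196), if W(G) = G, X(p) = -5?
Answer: 49/65 ≈ 0.75385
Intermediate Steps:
L = -98 (L = -83 - 5*3 = -83 - 15 = -98)
L/U((-66 - 71) + 7, 196) = -98/((-66 - 71) + 7) = -98/(-137 + 7) = -98/(-130) = -98*(-1/130) = 49/65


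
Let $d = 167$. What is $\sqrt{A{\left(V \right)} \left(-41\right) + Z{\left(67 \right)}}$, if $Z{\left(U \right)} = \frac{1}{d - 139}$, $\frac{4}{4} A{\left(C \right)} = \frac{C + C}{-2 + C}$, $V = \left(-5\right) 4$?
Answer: $\frac{i \sqrt{1767073}}{154} \approx 8.6319 i$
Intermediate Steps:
$V = -20$
$A{\left(C \right)} = \frac{2 C}{-2 + C}$ ($A{\left(C \right)} = \frac{C + C}{-2 + C} = \frac{2 C}{-2 + C}$)
$Z{\left(U \right)} = \frac{1}{28}$ ($Z{\left(U \right)} = \frac{1}{167 - 139} = \frac{1}{28}$)
$\sqrt{A{\left(V \right)} \left(-41\right) + Z{\left(67 \right)}} = \sqrt{2 \left(-20\right) \frac{1}{-2 - 20} \left(-41\right) + \frac{1}{28}} = \sqrt{2 \left(-20\right) \frac{1}{-22} \left(-41\right) + \frac{1}{28}} = \sqrt{2 \left(-20\right) \left(- \frac{1}{22}\right) \left(-41\right) + \frac{1}{28}} = \sqrt{\frac{20}{11} \left(-41\right) + \frac{1}{28}} = \sqrt{- \frac{820}{11} + \frac{1}{28}} = \sqrt{- \frac{22949}{308}} = \frac{i \sqrt{1767073}}{154}$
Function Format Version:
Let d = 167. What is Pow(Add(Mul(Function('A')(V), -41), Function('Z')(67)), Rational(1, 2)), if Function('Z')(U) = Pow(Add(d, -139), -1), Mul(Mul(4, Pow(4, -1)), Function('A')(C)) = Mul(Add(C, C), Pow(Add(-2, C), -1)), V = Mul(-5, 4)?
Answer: Mul(Rational(1, 154), I, Pow(1767073, Rational(1, 2))) ≈ Mul(8.6319, I)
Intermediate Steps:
V = -20
Function('A')(C) = Mul(2, C, Pow(Add(-2, C), -1)) (Function('A')(C) = Mul(Add(C, C), Pow(Add(-2, C), -1)) = Mul(Mul(2, C), Pow(Add(-2, C), -1)) = Mul(2, C, Pow(Add(-2, C), -1)))
Function('Z')(U) = Rational(1, 28) (Function('Z')(U) = Pow(Add(167, -139), -1) = Pow(28, -1) = Rational(1, 28))
Pow(Add(Mul(Function('A')(V), -41), Function('Z')(67)), Rational(1, 2)) = Pow(Add(Mul(Mul(2, -20, Pow(Add(-2, -20), -1)), -41), Rational(1, 28)), Rational(1, 2)) = Pow(Add(Mul(Mul(2, -20, Pow(-22, -1)), -41), Rational(1, 28)), Rational(1, 2)) = Pow(Add(Mul(Mul(2, -20, Rational(-1, 22)), -41), Rational(1, 28)), Rational(1, 2)) = Pow(Add(Mul(Rational(20, 11), -41), Rational(1, 28)), Rational(1, 2)) = Pow(Add(Rational(-820, 11), Rational(1, 28)), Rational(1, 2)) = Pow(Rational(-22949, 308), Rational(1, 2)) = Mul(Rational(1, 154), I, Pow(1767073, Rational(1, 2)))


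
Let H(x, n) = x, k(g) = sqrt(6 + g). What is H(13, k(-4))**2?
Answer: 169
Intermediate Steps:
H(13, k(-4))**2 = 13**2 = 169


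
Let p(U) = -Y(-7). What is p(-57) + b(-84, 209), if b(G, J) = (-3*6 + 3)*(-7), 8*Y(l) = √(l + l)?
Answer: 105 - I*√14/8 ≈ 105.0 - 0.46771*I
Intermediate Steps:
Y(l) = √2*√l/8 (Y(l) = √(l + l)/8 = √(2*l)/8 = (√2*√l)/8 = √2*√l/8)
p(U) = -I*√14/8 (p(U) = -√2*√(-7)/8 = -√2*I*√7/8 = -I*√14/8)
b(G, J) = 105 (b(G, J) = (-18 + 3)*(-7) = -15*(-7) = 105)
p(-57) + b(-84, 209) = -I*√14/8 + 105 = 105 - I*√14/8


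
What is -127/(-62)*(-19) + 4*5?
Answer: -1173/62 ≈ -18.919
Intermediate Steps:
-127/(-62)*(-19) + 4*5 = -127*(-1/62)*(-19) + 20 = (127/62)*(-19) + 20 = -2413/62 + 20 = -1173/62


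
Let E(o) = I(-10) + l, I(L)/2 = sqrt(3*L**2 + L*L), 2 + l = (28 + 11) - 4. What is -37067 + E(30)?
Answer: -36994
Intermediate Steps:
l = 33 (l = -2 + ((28 + 11) - 4) = -2 + (39 - 4) = -2 + 35 = 33)
I(L) = 4*sqrt(L**2) (I(L) = 2*sqrt(3*L**2 + L*L) = 2*sqrt(3*L**2 + L**2) = 2*sqrt(4*L**2) = 2*(2*sqrt(L**2)) = 4*sqrt(L**2))
E(o) = 73 (E(o) = 4*sqrt((-10)**2) + 33 = 4*sqrt(100) + 33 = 4*10 + 33 = 40 + 33 = 73)
-37067 + E(30) = -37067 + 73 = -36994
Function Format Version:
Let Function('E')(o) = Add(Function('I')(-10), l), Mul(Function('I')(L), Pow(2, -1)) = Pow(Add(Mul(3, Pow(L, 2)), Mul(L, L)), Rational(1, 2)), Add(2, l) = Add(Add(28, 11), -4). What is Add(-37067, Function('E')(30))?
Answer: -36994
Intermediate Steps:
l = 33 (l = Add(-2, Add(Add(28, 11), -4)) = Add(-2, Add(39, -4)) = Add(-2, 35) = 33)
Function('I')(L) = Mul(4, Pow(Pow(L, 2), Rational(1, 2))) (Function('I')(L) = Mul(2, Pow(Add(Mul(3, Pow(L, 2)), Mul(L, L)), Rational(1, 2))) = Mul(2, Pow(Add(Mul(3, Pow(L, 2)), Pow(L, 2)), Rational(1, 2))) = Mul(2, Pow(Mul(4, Pow(L, 2)), Rational(1, 2))) = Mul(2, Mul(2, Pow(Pow(L, 2), Rational(1, 2)))) = Mul(4, Pow(Pow(L, 2), Rational(1, 2))))
Function('E')(o) = 73 (Function('E')(o) = Add(Mul(4, Pow(Pow(-10, 2), Rational(1, 2))), 33) = Add(Mul(4, Pow(100, Rational(1, 2))), 33) = Add(Mul(4, 10), 33) = Add(40, 33) = 73)
Add(-37067, Function('E')(30)) = Add(-37067, 73) = -36994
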